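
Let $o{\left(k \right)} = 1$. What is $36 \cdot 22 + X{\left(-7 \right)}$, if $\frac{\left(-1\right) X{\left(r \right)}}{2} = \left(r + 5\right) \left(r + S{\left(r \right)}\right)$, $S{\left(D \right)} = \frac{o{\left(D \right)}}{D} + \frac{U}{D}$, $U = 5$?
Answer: $\frac{5324}{7} \approx 760.57$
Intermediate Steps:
$S{\left(D \right)} = \frac{6}{D}$ ($S{\left(D \right)} = 1 \frac{1}{D} + \frac{5}{D} = \frac{1}{D} + \frac{5}{D} = \frac{6}{D}$)
$X{\left(r \right)} = - 2 \left(5 + r\right) \left(r + \frac{6}{r}\right)$ ($X{\left(r \right)} = - 2 \left(r + 5\right) \left(r + \frac{6}{r}\right) = - 2 \left(5 + r\right) \left(r + \frac{6}{r}\right)$)
$36 \cdot 22 + X{\left(-7 \right)} = 36 \cdot 22 - \left(-58 + 98 - \frac{60}{7}\right) = 792 - \frac{220}{7} = \frac{5324}{7}$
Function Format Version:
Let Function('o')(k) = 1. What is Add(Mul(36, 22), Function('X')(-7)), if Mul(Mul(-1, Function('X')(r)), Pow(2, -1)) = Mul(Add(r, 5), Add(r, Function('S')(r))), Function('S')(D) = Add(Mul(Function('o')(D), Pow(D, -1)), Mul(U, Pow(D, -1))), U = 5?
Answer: Rational(5324, 7) ≈ 760.57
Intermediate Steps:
Function('S')(D) = Mul(6, Pow(D, -1)) (Function('S')(D) = Add(Mul(1, Pow(D, -1)), Mul(5, Pow(D, -1))) = Add(Pow(D, -1), Mul(5, Pow(D, -1))) = Mul(6, Pow(D, -1)))
Function('X')(r) = Mul(-2, Add(5, r), Add(r, Mul(6, Pow(r, -1)))) (Function('X')(r) = Mul(-2, Mul(Add(r, 5), Add(r, Mul(6, Pow(r, -1))))) = Mul(-2, Mul(Add(5, r), Add(r, Mul(6, Pow(r, -1))))) = Mul(-2, Add(5, r), Add(r, Mul(6, Pow(r, -1)))))
Add(Mul(36, 22), Function('X')(-7)) = Add(Mul(36, 22), Add(-12, Mul(-60, Pow(-7, -1)), Mul(-10, -7), Mul(-2, Pow(-7, 2)))) = Add(792, Add(-12, Mul(-60, Rational(-1, 7)), 70, Mul(-2, 49))) = Add(792, Add(-12, Rational(60, 7), 70, -98)) = Add(792, Rational(-220, 7)) = Rational(5324, 7)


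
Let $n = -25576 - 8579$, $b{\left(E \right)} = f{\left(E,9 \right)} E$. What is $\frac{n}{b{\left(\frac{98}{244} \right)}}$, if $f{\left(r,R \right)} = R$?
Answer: $- \frac{462990}{49} \approx -9448.8$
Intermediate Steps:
$b{\left(E \right)} = 9 E$
$n = -34155$ ($n = -25576 - 8579 = -34155$)
$\frac{n}{b{\left(\frac{98}{244} \right)}} = - \frac{34155}{9 \cdot \frac{98}{244}} = - \frac{34155}{9 \cdot 98 \cdot \frac{1}{244}} = - \frac{34155}{9 \cdot \frac{49}{122}} = - \frac{34155}{\frac{441}{122}} = \left(-34155\right) \frac{122}{441} = - \frac{462990}{49}$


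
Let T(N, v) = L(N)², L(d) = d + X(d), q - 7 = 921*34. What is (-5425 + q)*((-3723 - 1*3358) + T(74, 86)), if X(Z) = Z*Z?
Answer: 797478170424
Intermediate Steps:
X(Z) = Z²
q = 31321 (q = 7 + 921*34 = 7 + 31314 = 31321)
L(d) = d + d²
T(N, v) = N²*(1 + N)² (T(N, v) = (N*(1 + N))² = N²*(1 + N)²)
(-5425 + q)*((-3723 - 1*3358) + T(74, 86)) = (-5425 + 31321)*((-3723 - 1*3358) + 74²*(1 + 74)²) = 25896*((-3723 - 3358) + 5476*75²) = 25896*(-7081 + 5476*5625) = 25896*(-7081 + 30802500) = 25896*30795419 = 797478170424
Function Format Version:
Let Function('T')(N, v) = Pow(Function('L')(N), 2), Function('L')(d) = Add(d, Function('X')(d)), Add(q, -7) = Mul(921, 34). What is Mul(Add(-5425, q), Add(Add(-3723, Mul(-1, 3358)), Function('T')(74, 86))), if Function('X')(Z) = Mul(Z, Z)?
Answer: 797478170424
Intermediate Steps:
Function('X')(Z) = Pow(Z, 2)
q = 31321 (q = Add(7, Mul(921, 34)) = Add(7, 31314) = 31321)
Function('L')(d) = Add(d, Pow(d, 2))
Function('T')(N, v) = Mul(Pow(N, 2), Pow(Add(1, N), 2)) (Function('T')(N, v) = Pow(Mul(N, Add(1, N)), 2) = Mul(Pow(N, 2), Pow(Add(1, N), 2)))
Mul(Add(-5425, q), Add(Add(-3723, Mul(-1, 3358)), Function('T')(74, 86))) = Mul(Add(-5425, 31321), Add(Add(-3723, Mul(-1, 3358)), Mul(Pow(74, 2), Pow(Add(1, 74), 2)))) = Mul(25896, Add(Add(-3723, -3358), Mul(5476, Pow(75, 2)))) = Mul(25896, Add(-7081, Mul(5476, 5625))) = Mul(25896, Add(-7081, 30802500)) = Mul(25896, 30795419) = 797478170424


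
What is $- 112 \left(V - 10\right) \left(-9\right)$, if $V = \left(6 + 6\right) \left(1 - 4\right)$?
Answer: $-46368$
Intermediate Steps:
$V = -36$ ($V = 12 \left(-3\right) = -36$)
$- 112 \left(V - 10\right) \left(-9\right) = - 112 \left(-36 - 10\right) \left(-9\right) = - 112 \left(\left(-46\right) \left(-9\right)\right) = \left(-112\right) 414 = -46368$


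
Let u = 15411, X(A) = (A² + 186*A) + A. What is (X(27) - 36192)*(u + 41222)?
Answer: -1722436062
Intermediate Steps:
X(A) = A² + 187*A
(X(27) - 36192)*(u + 41222) = (27*(187 + 27) - 36192)*(15411 + 41222) = (27*214 - 36192)*56633 = (5778 - 36192)*56633 = -30414*56633 = -1722436062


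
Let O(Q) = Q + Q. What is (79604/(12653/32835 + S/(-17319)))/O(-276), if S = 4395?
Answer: -54671927695/49884988 ≈ -1096.0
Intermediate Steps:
O(Q) = 2*Q
(79604/(12653/32835 + S/(-17319)))/O(-276) = (79604/(12653/32835 + 4395/(-17319)))/((2*(-276))) = (79604/(12653*(1/32835) + 4395*(-1/17319)))/(-552) = (79604/(12653/32835 - 1465/5773))*(-1/552) = (79604/(24942494/189556455))*(-1/552) = (79604*(189556455/24942494))*(-1/552) = (7544726021910/12471247)*(-1/552) = -54671927695/49884988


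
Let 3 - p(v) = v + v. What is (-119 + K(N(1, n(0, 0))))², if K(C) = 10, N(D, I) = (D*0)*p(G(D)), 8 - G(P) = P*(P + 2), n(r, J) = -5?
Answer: 11881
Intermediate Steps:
G(P) = 8 - P*(2 + P) (G(P) = 8 - P*(P + 2) = 8 - P*(2 + P))
p(v) = 3 - 2*v (p(v) = 3 - (v + v) = 3 - 2*v)
N(D, I) = 0 (N(D, I) = (D*0)*(3 - 2*(8 - D² - 2*D)) = 0*(3 + (-16 + 2*D² + 4*D)) = 0*(-13 + 2*D² + 4*D) = 0)
(-119 + K(N(1, n(0, 0))))² = (-119 + 10)² = (-109)² = 11881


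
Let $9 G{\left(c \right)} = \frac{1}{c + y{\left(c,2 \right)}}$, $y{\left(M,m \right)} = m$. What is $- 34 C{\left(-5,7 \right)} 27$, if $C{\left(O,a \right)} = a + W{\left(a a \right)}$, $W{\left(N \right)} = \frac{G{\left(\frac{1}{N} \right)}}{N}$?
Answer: $- \frac{212092}{33} \approx -6427.0$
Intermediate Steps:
$G{\left(c \right)} = \frac{1}{9 \left(2 + c\right)}$ ($G{\left(c \right)} = \frac{1}{9 \left(c + 2\right)} = \frac{1}{9 \left(2 + c\right)}$)
$W{\left(N \right)} = \frac{1}{9 N \left(2 + \frac{1}{N}\right)}$ ($W{\left(N \right)} = \frac{\frac{1}{9} \frac{1}{2 + \frac{1}{N}}}{N} = \frac{1}{9 N \left(2 + \frac{1}{N}\right)}$)
$C{\left(O,a \right)} = a + \frac{1}{9 \left(1 + 2 a^{2}\right)}$ ($C{\left(O,a \right)} = a + \frac{1}{9 \left(1 + 2 a a\right)} = a + \frac{1}{9 \left(1 + 2 a^{2}\right)}$)
$- 34 C{\left(-5,7 \right)} 27 = - 34 \frac{1 + 9 \cdot 7 + 18 \cdot 7^{3}}{9 \left(1 + 2 \cdot 7^{2}\right)} 27 = - 34 \frac{1 + 63 + 18 \cdot 343}{9 \left(1 + 2 \cdot 49\right)} 27 = - 34 \frac{1 + 63 + 6174}{9 \left(1 + 98\right)} 27 = - 34 \cdot \frac{1}{9} \cdot \frac{1}{99} \cdot 6238 \cdot 27 = \left(-34\right) \frac{6238}{891} \cdot 27 = \left(- \frac{212092}{891}\right) 27 = - \frac{212092}{33}$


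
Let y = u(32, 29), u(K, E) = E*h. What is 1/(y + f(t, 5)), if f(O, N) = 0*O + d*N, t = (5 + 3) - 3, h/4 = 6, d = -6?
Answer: 1/666 ≈ 0.0015015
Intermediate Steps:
h = 24 (h = 4*6 = 24)
u(K, E) = 24*E (u(K, E) = E*24 = 24*E)
y = 696 (y = 24*29 = 696)
t = 5 (t = 8 - 3 = 5)
f(O, N) = -6*N (f(O, N) = 0*O - 6*N = 0 - 6*N = -6*N)
1/(y + f(t, 5)) = 1/(696 - 6*5) = 1/(696 - 30) = 1/666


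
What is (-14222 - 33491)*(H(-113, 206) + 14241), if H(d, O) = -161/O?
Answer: -139965369805/206 ≈ -6.7944e+8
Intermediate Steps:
(-14222 - 33491)*(H(-113, 206) + 14241) = (-14222 - 33491)*(-161/206 + 14241) = -47713*(-161*1/206 + 14241) = -47713*(-161/206 + 14241) = -47713*2933485/206 = -139965369805/206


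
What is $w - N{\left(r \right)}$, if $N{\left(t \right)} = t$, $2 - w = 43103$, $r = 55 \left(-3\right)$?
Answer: $-42936$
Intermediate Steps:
$r = -165$
$w = -43101$ ($w = 2 - 43103 = -43101$)
$w - N{\left(r \right)} = -43101 - -165 = -43101 + 165 = -42936$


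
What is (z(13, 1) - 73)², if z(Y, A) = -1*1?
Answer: 5476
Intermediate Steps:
z(Y, A) = -1
(z(13, 1) - 73)² = (-1 - 73)² = (-74)² = 5476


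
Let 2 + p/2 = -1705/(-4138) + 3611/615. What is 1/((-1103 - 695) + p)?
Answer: -1272435/2276936977 ≈ -0.00055884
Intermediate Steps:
p = 10901153/1272435 (p = -4 + 2*(-1705/(-4138) + 3611/615) = -4 + 2*(-1705*(-1/4138) + 3611*(1/615)) = -4 + 2*(1705/4138 + 3611/615) = -4 + 2*(15990893/2544870) = -4 + 15990893/1272435 = 10901153/1272435 ≈ 8.5672)
1/((-1103 - 695) + p) = 1/((-1103 - 695) + 10901153/1272435) = 1/(-1798 + 10901153/1272435) = 1/(-2276936977/1272435) = -1272435/2276936977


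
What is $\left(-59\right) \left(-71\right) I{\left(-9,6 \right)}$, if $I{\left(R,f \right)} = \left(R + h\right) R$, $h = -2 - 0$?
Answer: $414711$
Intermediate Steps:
$h = -2$ ($h = -2 + 0 = -2$)
$I{\left(R,f \right)} = R \left(-2 + R\right)$ ($I{\left(R,f \right)} = \left(R - 2\right) R = \left(-2 + R\right) R = R \left(-2 + R\right)$)
$\left(-59\right) \left(-71\right) I{\left(-9,6 \right)} = \left(-59\right) \left(-71\right) \left(- 9 \left(-2 - 9\right)\right) = 4189 \left(\left(-9\right) \left(-11\right)\right) = 4189 \cdot 99 = 414711$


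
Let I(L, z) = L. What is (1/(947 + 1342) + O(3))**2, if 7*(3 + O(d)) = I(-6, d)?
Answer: 77933584/5239521 ≈ 14.874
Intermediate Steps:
O(d) = -27/7 (O(d) = -3 + (1/7)*(-6) = -3 - 6/7 = -27/7)
(1/(947 + 1342) + O(3))**2 = (1/(947 + 1342) - 27/7)**2 = (1/2289 - 27/7)**2 = (-8828/2289)**2 = 77933584/5239521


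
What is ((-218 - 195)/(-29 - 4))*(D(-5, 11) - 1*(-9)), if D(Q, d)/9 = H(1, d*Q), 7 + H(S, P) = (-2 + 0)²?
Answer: -2478/11 ≈ -225.27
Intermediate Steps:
H(S, P) = -3 (H(S, P) = -7 + (-2 + 0)² = -7 + (-2)² = -7 + 4 = -3)
D(Q, d) = -27 (D(Q, d) = 9*(-3) = -27)
((-218 - 195)/(-29 - 4))*(D(-5, 11) - 1*(-9)) = ((-218 - 195)/(-29 - 4))*(-27 - 1*(-9)) = (-413/(-33))*(-27 + 9) = -413*(-1/33)*(-18) = (413/33)*(-18) = -2478/11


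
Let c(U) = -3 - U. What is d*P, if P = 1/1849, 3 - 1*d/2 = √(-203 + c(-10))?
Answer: 6/1849 - 28*I/1849 ≈ 0.003245 - 0.015143*I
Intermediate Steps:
d = 6 - 28*I (d = 6 - 2*√(-203 + (-3 - 1*(-10))) = 6 - 2*√(-203 + (-3 + 10)) = 6 - 2*√(-203 + 7) = 6 - 28*I ≈ 6.0 - 28.0*I)
P = 1/1849 ≈ 0.00054083
d*P = (6 - 28*I)*(1/1849) = 6/1849 - 28*I/1849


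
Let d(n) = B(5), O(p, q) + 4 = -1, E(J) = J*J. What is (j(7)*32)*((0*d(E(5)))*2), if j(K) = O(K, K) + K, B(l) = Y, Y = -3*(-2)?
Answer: 0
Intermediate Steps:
E(J) = J**2
Y = 6
B(l) = 6
O(p, q) = -5 (O(p, q) = -4 - 1 = -5)
d(n) = 6
j(K) = -5 + K
(j(7)*32)*((0*d(E(5)))*2) = ((-5 + 7)*32)*((0*6)*2) = (2*32)*(0*2) = 64*0 = 0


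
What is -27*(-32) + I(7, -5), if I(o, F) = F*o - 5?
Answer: 824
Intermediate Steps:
I(o, F) = -5 + F*o
-27*(-32) + I(7, -5) = -27*(-32) + (-5 - 5*7) = 864 + (-5 - 35) = 864 - 40 = 824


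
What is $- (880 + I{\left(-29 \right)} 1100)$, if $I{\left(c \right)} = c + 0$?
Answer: $31020$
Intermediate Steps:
$I{\left(c \right)} = c$
$- (880 + I{\left(-29 \right)} 1100) = - (880 - 31900) = \left(-1\right) \left(-31020\right) = 31020$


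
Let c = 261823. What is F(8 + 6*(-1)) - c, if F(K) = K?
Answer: -261821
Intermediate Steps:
F(8 + 6*(-1)) - c = (8 + 6*(-1)) - 1*261823 = (8 - 6) - 261823 = 2 - 261823 = -261821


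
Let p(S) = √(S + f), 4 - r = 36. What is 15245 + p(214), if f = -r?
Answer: 15245 + √246 ≈ 15261.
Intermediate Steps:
r = -32 (r = 4 - 1*36 = 4 - 36 = -32)
f = 32 (f = -1*(-32) = 32)
p(S) = √(32 + S) (p(S) = √(S + 32) = √(32 + S))
15245 + p(214) = 15245 + √(32 + 214) = 15245 + √246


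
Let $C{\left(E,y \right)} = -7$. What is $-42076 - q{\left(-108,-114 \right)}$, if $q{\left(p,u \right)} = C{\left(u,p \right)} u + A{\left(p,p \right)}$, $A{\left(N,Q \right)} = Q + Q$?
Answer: $-42658$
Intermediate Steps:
$A{\left(N,Q \right)} = 2 Q$
$q{\left(p,u \right)} = - 7 u + 2 p$
$-42076 - q{\left(-108,-114 \right)} = -42076 - \left(\left(-7\right) \left(-114\right) + 2 \left(-108\right)\right) = -42076 - \left(798 - 216\right) = -42076 - 582 = -42658$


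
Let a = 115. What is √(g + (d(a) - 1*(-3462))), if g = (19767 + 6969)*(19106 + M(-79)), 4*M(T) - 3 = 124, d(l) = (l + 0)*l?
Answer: √511683571 ≈ 22620.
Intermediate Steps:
d(l) = l² (d(l) = l*l = l²)
M(T) = 127/4 (M(T) = ¾ + (¼)*124 = ¾ + 31 = 127/4)
g = 511666884 (g = (19767 + 6969)*(19106 + 127/4) = 26736*(76551/4) = 511666884)
√(g + (d(a) - 1*(-3462))) = √(511666884 + (115² - 1*(-3462))) = √(511666884 + (13225 + 3462)) = √(511666884 + 16687) = √511683571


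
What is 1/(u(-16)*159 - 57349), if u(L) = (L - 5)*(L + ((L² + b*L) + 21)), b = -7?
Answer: -1/1302796 ≈ -7.6758e-7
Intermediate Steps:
u(L) = (-5 + L)*(21 + L² - 6*L) (u(L) = (L - 5)*(L + ((L² - 7*L) + 21)) = (-5 + L)*(L + (21 + L² - 7*L)) = (-5 + L)*(21 + L² - 6*L))
1/(u(-16)*159 - 57349) = 1/((-105 + (-16)³ - 11*(-16)² + 51*(-16))*159 - 57349) = 1/((-105 - 4096 - 11*256 - 816)*159 - 57349) = 1/((-105 - 4096 - 2816 - 816)*159 - 57349) = 1/(-7833*159 - 57349) = 1/(-1245447 - 57349) = 1/(-1302796) = -1/1302796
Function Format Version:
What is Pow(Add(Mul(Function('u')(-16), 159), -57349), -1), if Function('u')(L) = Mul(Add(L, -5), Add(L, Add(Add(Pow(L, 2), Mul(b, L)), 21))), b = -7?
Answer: Rational(-1, 1302796) ≈ -7.6758e-7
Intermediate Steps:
Function('u')(L) = Mul(Add(-5, L), Add(21, Pow(L, 2), Mul(-6, L))) (Function('u')(L) = Mul(Add(L, -5), Add(L, Add(Add(Pow(L, 2), Mul(-7, L)), 21))) = Mul(Add(-5, L), Add(L, Add(21, Pow(L, 2), Mul(-7, L)))) = Mul(Add(-5, L), Add(21, Pow(L, 2), Mul(-6, L))))
Pow(Add(Mul(Function('u')(-16), 159), -57349), -1) = Pow(Add(Mul(Add(-105, Pow(-16, 3), Mul(-11, Pow(-16, 2)), Mul(51, -16)), 159), -57349), -1) = Pow(Add(Mul(Add(-105, -4096, Mul(-11, 256), -816), 159), -57349), -1) = Pow(Add(Mul(Add(-105, -4096, -2816, -816), 159), -57349), -1) = Pow(Add(Mul(-7833, 159), -57349), -1) = Pow(Add(-1245447, -57349), -1) = Pow(-1302796, -1) = Rational(-1, 1302796)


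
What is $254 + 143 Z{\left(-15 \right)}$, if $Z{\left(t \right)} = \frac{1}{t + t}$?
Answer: $\frac{7477}{30} \approx 249.23$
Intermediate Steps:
$Z{\left(t \right)} = \frac{1}{2 t}$
$254 + 143 Z{\left(-15 \right)} = 254 + 143 \frac{1}{2 \left(-15\right)} = 254 + 143 \cdot \frac{1}{2} \left(- \frac{1}{15}\right) = 254 + 143 \left(- \frac{1}{30}\right) = 254 - \frac{143}{30} = \frac{7477}{30}$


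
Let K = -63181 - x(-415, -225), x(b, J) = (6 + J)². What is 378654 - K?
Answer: 489796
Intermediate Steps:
K = -111142 (K = -63181 - (6 - 225)² = -63181 - 1*(-219)² = -63181 - 1*47961 = -63181 - 47961 = -111142)
378654 - K = 378654 - 1*(-111142) = 378654 + 111142 = 489796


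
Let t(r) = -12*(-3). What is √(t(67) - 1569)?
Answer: I*√1533 ≈ 39.154*I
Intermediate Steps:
t(r) = 36
√(t(67) - 1569) = √(36 - 1569) = √(-1533) = I*√1533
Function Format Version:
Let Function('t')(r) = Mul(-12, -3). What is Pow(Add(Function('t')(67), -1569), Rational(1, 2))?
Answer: Mul(I, Pow(1533, Rational(1, 2))) ≈ Mul(39.154, I)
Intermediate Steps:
Function('t')(r) = 36
Pow(Add(Function('t')(67), -1569), Rational(1, 2)) = Pow(Add(36, -1569), Rational(1, 2)) = Pow(-1533, Rational(1, 2)) = Mul(I, Pow(1533, Rational(1, 2)))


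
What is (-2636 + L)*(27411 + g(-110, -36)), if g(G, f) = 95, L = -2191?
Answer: -132771462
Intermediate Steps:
(-2636 + L)*(27411 + g(-110, -36)) = (-2636 - 2191)*(27411 + 95) = -4827*27506 = -132771462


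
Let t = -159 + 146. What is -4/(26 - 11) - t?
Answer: 191/15 ≈ 12.733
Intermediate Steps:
t = -13
-4/(26 - 11) - t = -4/(26 - 11) - 1*(-13) = -4/15 + 13 = 191/15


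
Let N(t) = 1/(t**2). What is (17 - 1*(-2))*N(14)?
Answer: 19/196 ≈ 0.096939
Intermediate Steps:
N(t) = t**(-2)
(17 - 1*(-2))*N(14) = (17 - 1*(-2))/14**2 = (17 + 2)*(1/196) = 19*(1/196) = 19/196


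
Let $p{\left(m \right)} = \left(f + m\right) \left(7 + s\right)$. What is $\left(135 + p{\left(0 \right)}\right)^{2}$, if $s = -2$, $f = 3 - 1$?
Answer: $21025$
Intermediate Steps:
$f = 2$ ($f = 3 - 1 = 2$)
$p{\left(m \right)} = 10 + 5 m$ ($p{\left(m \right)} = \left(2 + m\right) \left(7 - 2\right) = \left(2 + m\right) 5 = 10 + 5 m$)
$\left(135 + p{\left(0 \right)}\right)^{2} = \left(135 + \left(10 + 5 \cdot 0\right)\right)^{2} = \left(135 + \left(10 + 0\right)\right)^{2} = \left(135 + 10\right)^{2} = 145^{2} = 21025$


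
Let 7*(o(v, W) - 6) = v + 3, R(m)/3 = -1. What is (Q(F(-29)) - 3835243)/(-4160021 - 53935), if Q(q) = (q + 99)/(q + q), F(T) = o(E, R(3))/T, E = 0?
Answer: 6392443/7023260 ≈ 0.91018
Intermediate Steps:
R(m) = -3 (R(m) = 3*(-1) = -3)
o(v, W) = 45/7 + v/7 (o(v, W) = 6 + (v + 3)/7 = 6 + (3 + v)/7 = 6 + (3/7 + v/7) = 45/7 + v/7)
F(T) = 45/(7*T) (F(T) = (45/7 + (⅐)*0)/T = (45/7 + 0)/T = 45/(7*T))
Q(q) = (99 + q)/(2*q) (Q(q) = (99 + q)/((2*q)) = (99 + q)*(1/(2*q)) = (99 + q)/(2*q))
(Q(F(-29)) - 3835243)/(-4160021 - 53935) = ((99 + (45/7)/(-29))/(2*(((45/7)/(-29)))) - 3835243)/(-4160021 - 53935) = ((99 + (45/7)*(-1/29))/(2*(((45/7)*(-1/29)))) - 3835243)/(-4213956) = ((99 - 45/203)/(2*(-45/203)) - 3835243)*(-1/4213956) = ((½)*(-203/45)*(20052/203) - 3835243)*(-1/4213956) = (-1114/5 - 3835243)*(-1/4213956) = -19177329/5*(-1/4213956) = 6392443/7023260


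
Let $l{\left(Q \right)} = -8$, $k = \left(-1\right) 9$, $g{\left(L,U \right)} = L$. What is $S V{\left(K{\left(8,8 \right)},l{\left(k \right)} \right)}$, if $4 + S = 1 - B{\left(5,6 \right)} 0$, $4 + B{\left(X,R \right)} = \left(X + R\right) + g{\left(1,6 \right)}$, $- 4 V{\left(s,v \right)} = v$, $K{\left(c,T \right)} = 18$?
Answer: $-6$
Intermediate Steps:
$k = -9$
$V{\left(s,v \right)} = - \frac{v}{4}$
$B{\left(X,R \right)} = -3 + R + X$ ($B{\left(X,R \right)} = -4 + \left(\left(X + R\right) + 1\right) = -4 + \left(\left(R + X\right) + 1\right) = -4 + \left(1 + R + X\right) = -3 + R + X$)
$S = -3$ ($S = -4 + \left(1 - \left(-3 + 6 + 5\right) 0\right) = -4 + \left(1 - 8 \cdot 0\right) = -4 + \left(1 - 0\right) = -4 + \left(1 + 0\right) = -4 + 1 = -3$)
$S V{\left(K{\left(8,8 \right)},l{\left(k \right)} \right)} = - 3 \left(\left(- \frac{1}{4}\right) \left(-8\right)\right) = \left(-3\right) 2 = -6$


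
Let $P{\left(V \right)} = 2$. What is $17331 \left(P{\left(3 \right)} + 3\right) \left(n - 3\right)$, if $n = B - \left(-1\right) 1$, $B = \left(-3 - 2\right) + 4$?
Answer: $-259965$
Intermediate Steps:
$B = -1$ ($B = -5 + 4 = -1$)
$n = 0$ ($n = -1 - \left(-1\right) 1 = -1 - -1 = -1 + 1 = 0$)
$17331 \left(P{\left(3 \right)} + 3\right) \left(n - 3\right) = 17331 \left(2 + 3\right) \left(0 - 3\right) = 17331 \cdot 5 \left(-3\right) = 17331 \left(-15\right) = -259965$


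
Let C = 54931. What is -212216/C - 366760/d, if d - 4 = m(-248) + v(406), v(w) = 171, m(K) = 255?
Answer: -2023774644/2362033 ≈ -856.79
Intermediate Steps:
d = 430 (d = 4 + (255 + 171) = 4 + 426 = 430)
-212216/C - 366760/d = -212216/54931 - 366760/430 = -212216*1/54931 - 366760*1/430 = -212216/54931 - 36676/43 = -2023774644/2362033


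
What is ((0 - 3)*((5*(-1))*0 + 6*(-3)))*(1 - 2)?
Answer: -54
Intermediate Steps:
((0 - 3)*((5*(-1))*0 + 6*(-3)))*(1 - 2) = -3*(-5*0 - 18)*(-1) = -3*(0 - 18)*(-1) = -3*(-18)*(-1) = 54*(-1) = -54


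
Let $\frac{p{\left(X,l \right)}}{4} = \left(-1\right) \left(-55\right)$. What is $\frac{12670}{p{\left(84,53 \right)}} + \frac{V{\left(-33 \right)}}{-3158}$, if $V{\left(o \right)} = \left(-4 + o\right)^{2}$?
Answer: $\frac{992767}{17369} \approx 57.157$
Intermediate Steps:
$p{\left(X,l \right)} = 220$ ($p{\left(X,l \right)} = 4 \left(\left(-1\right) \left(-55\right)\right) = 4 \cdot 55 = 220$)
$\frac{12670}{p{\left(84,53 \right)}} + \frac{V{\left(-33 \right)}}{-3158} = \frac{12670}{220} + \frac{\left(-4 - 33\right)^{2}}{-3158} = 12670 \cdot \frac{1}{220} + \left(-37\right)^{2} \left(- \frac{1}{3158}\right) = \frac{1267}{22} + 1369 \left(- \frac{1}{3158}\right) = \frac{1267}{22} - \frac{1369}{3158} = \frac{992767}{17369}$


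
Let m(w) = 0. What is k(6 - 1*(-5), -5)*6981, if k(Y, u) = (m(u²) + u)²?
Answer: 174525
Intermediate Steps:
k(Y, u) = u² (k(Y, u) = (0 + u)² = u²)
k(6 - 1*(-5), -5)*6981 = (-5)²*6981 = 25*6981 = 174525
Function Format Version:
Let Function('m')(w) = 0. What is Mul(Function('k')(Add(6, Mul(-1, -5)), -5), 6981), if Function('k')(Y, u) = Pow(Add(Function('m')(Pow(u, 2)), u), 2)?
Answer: 174525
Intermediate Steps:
Function('k')(Y, u) = Pow(u, 2) (Function('k')(Y, u) = Pow(Add(0, u), 2) = Pow(u, 2))
Mul(Function('k')(Add(6, Mul(-1, -5)), -5), 6981) = Mul(Pow(-5, 2), 6981) = Mul(25, 6981) = 174525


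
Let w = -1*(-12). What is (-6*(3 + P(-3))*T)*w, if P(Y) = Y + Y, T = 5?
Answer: 1080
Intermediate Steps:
w = 12
P(Y) = 2*Y
(-6*(3 + P(-3))*T)*w = -6*(3 + 2*(-3))*5*12 = -6*(3 - 6)*5*12 = -(-18)*5*12 = -6*(-15)*12 = 90*12 = 1080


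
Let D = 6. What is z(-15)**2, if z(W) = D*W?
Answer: 8100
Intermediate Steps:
z(W) = 6*W
z(-15)**2 = (6*(-15))**2 = (-90)**2 = 8100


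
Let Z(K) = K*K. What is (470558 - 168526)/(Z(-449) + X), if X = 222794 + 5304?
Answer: 7024/9993 ≈ 0.70289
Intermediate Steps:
Z(K) = K²
X = 228098
(470558 - 168526)/(Z(-449) + X) = (470558 - 168526)/((-449)² + 228098) = 302032/(201601 + 228098) = 302032/429699 = 302032*(1/429699) = 7024/9993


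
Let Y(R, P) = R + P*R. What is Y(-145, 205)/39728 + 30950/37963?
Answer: 47813395/754097032 ≈ 0.063405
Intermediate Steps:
Y(-145, 205)/39728 + 30950/37963 = -145*(1 + 205)/39728 + 30950/37963 = -145*206*(1/39728) + 30950*(1/37963) = -29870*1/39728 + 30950/37963 = -14935/19864 + 30950/37963 = 47813395/754097032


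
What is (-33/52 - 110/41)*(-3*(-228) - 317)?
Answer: -2595791/2132 ≈ -1217.5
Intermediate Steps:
(-33/52 - 110/41)*(-3*(-228) - 317) = (-33*1/52 - 110*1/41)*(684 - 317) = (-33/52 - 110/41)*367 = -7073/2132*367 = -2595791/2132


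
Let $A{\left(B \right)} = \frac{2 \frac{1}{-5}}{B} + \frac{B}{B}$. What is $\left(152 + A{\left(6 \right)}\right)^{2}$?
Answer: $\frac{5262436}{225} \approx 23389.0$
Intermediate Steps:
$A{\left(B \right)} = 1 - \frac{2}{5 B}$ ($A{\left(B \right)} = \frac{2 \left(- \frac{1}{5}\right)}{B} + 1 = - \frac{2}{5 B} + 1 = 1 - \frac{2}{5 B}$)
$\left(152 + A{\left(6 \right)}\right)^{2} = \left(152 + \frac{- \frac{2}{5} + 6}{6}\right)^{2} = \left(152 + \frac{1}{6} \cdot \frac{28}{5}\right)^{2} = \left(152 + \frac{14}{15}\right)^{2} = \left(\frac{2294}{15}\right)^{2} = \frac{5262436}{225}$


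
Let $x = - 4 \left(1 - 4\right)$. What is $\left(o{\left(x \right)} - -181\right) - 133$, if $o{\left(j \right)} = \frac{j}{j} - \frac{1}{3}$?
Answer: $\frac{146}{3} \approx 48.667$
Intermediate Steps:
$x = 12$ ($x = \left(-4\right) \left(-3\right) = 12$)
$o{\left(j \right)} = \frac{2}{3}$ ($o{\left(j \right)} = 1 - \frac{1}{3} = \frac{2}{3}$)
$\left(o{\left(x \right)} - -181\right) - 133 = \left(\frac{2}{3} - -181\right) - 133 = \left(\frac{2}{3} + 181\right) - 133 = \frac{545}{3} - 133 = \frac{146}{3}$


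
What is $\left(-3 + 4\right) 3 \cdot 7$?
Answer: $21$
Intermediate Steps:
$\left(-3 + 4\right) 3 \cdot 7 = 1 \cdot 3 \cdot 7 = 3 \cdot 7 = 21$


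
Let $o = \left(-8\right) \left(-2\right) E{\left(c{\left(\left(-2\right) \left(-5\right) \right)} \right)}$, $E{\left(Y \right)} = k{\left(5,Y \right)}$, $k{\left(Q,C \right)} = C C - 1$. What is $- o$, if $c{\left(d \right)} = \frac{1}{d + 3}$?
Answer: $\frac{2688}{169} \approx 15.905$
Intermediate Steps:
$k{\left(Q,C \right)} = -1 + C^{2}$ ($k{\left(Q,C \right)} = C^{2} - 1 = -1 + C^{2}$)
$c{\left(d \right)} = \frac{1}{3 + d}$
$E{\left(Y \right)} = -1 + Y^{2}$
$o = - \frac{2688}{169}$ ($o = \left(-8\right) \left(-2\right) \left(-1 + \left(\frac{1}{3 - -10}\right)^{2}\right) = 16 \left(-1 + \left(\frac{1}{3 + 10}\right)^{2}\right) = 16 \left(-1 + \left(\frac{1}{13}\right)^{2}\right) = 16 \left(-1 + \frac{1}{169}\right) = 16 \left(- \frac{168}{169}\right) = - \frac{2688}{169} \approx -15.905$)
$- o = \left(-1\right) \left(- \frac{2688}{169}\right) = \frac{2688}{169}$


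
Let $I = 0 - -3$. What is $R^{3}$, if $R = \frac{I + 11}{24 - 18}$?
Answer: $\frac{343}{27} \approx 12.704$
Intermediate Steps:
$I = 3$ ($I = 0 + 3 = 3$)
$R = \frac{7}{3}$ ($R = \frac{3 + 11}{24 - 18} = \frac{14}{6} = 14 \cdot \frac{1}{6} = \frac{7}{3} \approx 2.3333$)
$R^{3} = \left(\frac{7}{3}\right)^{3} = \frac{343}{27}$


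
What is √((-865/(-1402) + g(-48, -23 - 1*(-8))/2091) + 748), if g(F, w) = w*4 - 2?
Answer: √6433488992500914/2931582 ≈ 27.360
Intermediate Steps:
g(F, w) = -2 + 4*w (g(F, w) = 4*w - 2 = -2 + 4*w)
√((-865/(-1402) + g(-48, -23 - 1*(-8))/2091) + 748) = √((-865/(-1402) + (-2 + 4*(-23 - 1*(-8)))/2091) + 748) = √((-865*(-1/1402) + (-2 + 4*(-23 + 8))*(1/2091)) + 748) = √((865/1402 + (-2 + 4*(-15))*(1/2091)) + 748) = √((865/1402 + (-2 - 60)*(1/2091)) + 748) = √((865/1402 - 62*1/2091) + 748) = √((865/1402 - 62/2091) + 748) = √(1721791/2931582 + 748) = √(2194545127/2931582) = √6433488992500914/2931582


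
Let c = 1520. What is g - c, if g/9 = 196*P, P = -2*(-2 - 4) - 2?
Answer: 16120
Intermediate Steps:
P = 10 (P = -2*(-6) - 2 = 12 - 2 = 10)
g = 17640 (g = 9*(196*10) = 9*1960 = 17640)
g - c = 17640 - 1*1520 = 17640 - 1520 = 16120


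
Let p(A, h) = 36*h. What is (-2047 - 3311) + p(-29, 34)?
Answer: -4134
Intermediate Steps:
(-2047 - 3311) + p(-29, 34) = (-2047 - 3311) + 36*34 = -5358 + 1224 = -4134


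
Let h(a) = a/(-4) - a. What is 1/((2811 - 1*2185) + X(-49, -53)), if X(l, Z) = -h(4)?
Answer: 1/631 ≈ 0.0015848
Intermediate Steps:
h(a) = -5*a/4 (h(a) = a*(-¼) - a = -a/4 - a = -5*a/4)
X(l, Z) = 5 (X(l, Z) = -(-5)*4/4 = -1*(-5) = 5)
1/((2811 - 1*2185) + X(-49, -53)) = 1/((2811 - 1*2185) + 5) = 1/((2811 - 2185) + 5) = 1/(626 + 5) = 1/631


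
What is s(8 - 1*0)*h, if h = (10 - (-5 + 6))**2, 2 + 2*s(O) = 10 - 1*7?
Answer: 81/2 ≈ 40.500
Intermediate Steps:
s(O) = 1/2 (s(O) = -1 + (10 - 1*7)/2 = -1 + (10 - 7)/2 = -1 + (1/2)*3 = -1 + 3/2 = 1/2)
h = 81 (h = (10 - 1*1)**2 = (10 - 1)**2 = 9**2 = 81)
s(8 - 1*0)*h = (1/2)*81 = 81/2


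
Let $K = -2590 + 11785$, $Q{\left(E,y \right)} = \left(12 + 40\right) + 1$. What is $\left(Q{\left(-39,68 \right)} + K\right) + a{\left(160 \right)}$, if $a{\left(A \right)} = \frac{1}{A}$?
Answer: $\frac{1479681}{160} \approx 9248.0$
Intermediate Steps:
$Q{\left(E,y \right)} = 53$ ($Q{\left(E,y \right)} = 52 + 1 = 53$)
$K = 9195$
$\left(Q{\left(-39,68 \right)} + K\right) + a{\left(160 \right)} = \left(53 + 9195\right) + \frac{1}{160} = 9248 + \frac{1}{160} = \frac{1479681}{160}$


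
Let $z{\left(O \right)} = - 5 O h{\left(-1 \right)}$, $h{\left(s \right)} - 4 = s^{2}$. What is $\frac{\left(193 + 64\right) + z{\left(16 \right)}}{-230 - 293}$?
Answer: $\frac{143}{523} \approx 0.27342$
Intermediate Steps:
$h{\left(s \right)} = 4 + s^{2}$
$z{\left(O \right)} = - 25 O$ ($z{\left(O \right)} = - 5 O \left(4 + \left(-1\right)^{2}\right) = - 5 O \left(4 + 1\right) = - 5 O 5 = - 25 O$)
$\frac{\left(193 + 64\right) + z{\left(16 \right)}}{-230 - 293} = \frac{\left(193 + 64\right) - 400}{-230 - 293} = \frac{257 - 400}{-523} = \left(-143\right) \left(- \frac{1}{523}\right) = \frac{143}{523}$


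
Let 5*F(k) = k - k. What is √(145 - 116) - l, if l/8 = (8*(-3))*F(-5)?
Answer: √29 ≈ 5.3852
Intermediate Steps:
F(k) = 0 (F(k) = (k - k)/5 = (⅕)*0 = 0)
l = 0 (l = 8*((8*(-3))*0) = 8*(-24*0) = 8*0 = 0)
√(145 - 116) - l = √(145 - 116) - 1*0 = √29 + 0 = √29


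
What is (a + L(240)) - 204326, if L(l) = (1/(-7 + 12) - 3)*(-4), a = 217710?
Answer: 66976/5 ≈ 13395.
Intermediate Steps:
L(l) = 56/5 (L(l) = (1/5 - 3)*(-4) = (⅕ - 3)*(-4) = -14/5*(-4) = 56/5)
(a + L(240)) - 204326 = (217710 + 56/5) - 204326 = 1088606/5 - 204326 = 66976/5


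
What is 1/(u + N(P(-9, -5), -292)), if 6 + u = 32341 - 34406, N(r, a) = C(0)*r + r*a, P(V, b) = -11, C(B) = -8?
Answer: 1/1229 ≈ 0.00081367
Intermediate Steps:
N(r, a) = -8*r + a*r (N(r, a) = -8*r + r*a = -8*r + a*r)
u = -2071 (u = -6 + (32341 - 34406) = -6 - 2065 = -2071)
1/(u + N(P(-9, -5), -292)) = 1/(-2071 - 11*(-8 - 292)) = 1/(-2071 - 11*(-300)) = 1/(-2071 + 3300) = 1/1229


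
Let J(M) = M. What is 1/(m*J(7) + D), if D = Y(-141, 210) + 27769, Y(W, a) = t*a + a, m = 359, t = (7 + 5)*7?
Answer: 1/48132 ≈ 2.0776e-5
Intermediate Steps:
t = 84 (t = 12*7 = 84)
Y(W, a) = 85*a (Y(W, a) = 84*a + a = 85*a)
D = 45619 (D = 85*210 + 27769 = 17850 + 27769 = 45619)
1/(m*J(7) + D) = 1/(359*7 + 45619) = 1/(2513 + 45619) = 1/48132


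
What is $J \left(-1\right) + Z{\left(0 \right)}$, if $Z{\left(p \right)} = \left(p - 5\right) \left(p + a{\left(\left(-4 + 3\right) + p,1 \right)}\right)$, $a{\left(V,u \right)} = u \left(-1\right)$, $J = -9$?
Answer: $14$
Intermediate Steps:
$a{\left(V,u \right)} = - u$
$Z{\left(p \right)} = \left(-1 + p\right) \left(-5 + p\right)$ ($Z{\left(p \right)} = \left(p - 5\right) \left(p - 1\right) = \left(-5 + p\right) \left(p - 1\right) = \left(-5 + p\right) \left(-1 + p\right) = \left(-1 + p\right) \left(-5 + p\right)$)
$J \left(-1\right) + Z{\left(0 \right)} = \left(-9\right) \left(-1\right) + \left(5 + 0^{2} - 0\right) = 9 + \left(5 + 0 + 0\right) = 9 + 5 = 14$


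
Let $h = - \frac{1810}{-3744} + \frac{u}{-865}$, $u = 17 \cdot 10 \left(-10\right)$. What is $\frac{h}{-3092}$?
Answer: $- \frac{793045}{1001362752} \approx -0.00079197$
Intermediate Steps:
$u = -1700$ ($u = 170 \left(-10\right) = -1700$)
$h = \frac{793045}{323856}$ ($h = - \frac{1810}{-3744} - \frac{1700}{-865} = \left(-1810\right) \left(- \frac{1}{3744}\right) - - \frac{340}{173} = \frac{905}{1872} + \frac{340}{173} = \frac{793045}{323856} \approx 2.4488$)
$\frac{h}{-3092} = \frac{793045}{323856 \left(-3092\right)} = \frac{793045}{323856} \left(- \frac{1}{3092}\right) = - \frac{793045}{1001362752}$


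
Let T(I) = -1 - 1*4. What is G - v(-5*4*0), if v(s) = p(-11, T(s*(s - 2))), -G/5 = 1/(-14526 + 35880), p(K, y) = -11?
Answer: 234889/21354 ≈ 11.000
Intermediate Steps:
T(I) = -5 (T(I) = -1 - 4 = -5)
G = -5/21354 (G = -5/(-14526 + 35880) = -5/21354 ≈ -0.00023415)
v(s) = -11
G - v(-5*4*0) = -5/21354 - 1*(-11) = -5/21354 + 11 = 234889/21354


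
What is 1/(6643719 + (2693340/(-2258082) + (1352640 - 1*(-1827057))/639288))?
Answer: 26732680104/177604515805581947 ≈ 1.5052e-7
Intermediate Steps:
1/(6643719 + (2693340/(-2258082) + (1352640 - 1*(-1827057))/639288)) = 1/(6643719 + (2693340*(-1/2258082) + (1352640 + 1827057)*(1/639288))) = 1/(6643719 + (-149630/125449 + 3179697*(1/639288))) = 1/(6643719 + (-149630/125449 + 1059899/213096)) = 1/(6643719 + 101077715171/26732680104) = 1/(177604515805581947/26732680104) = 26732680104/177604515805581947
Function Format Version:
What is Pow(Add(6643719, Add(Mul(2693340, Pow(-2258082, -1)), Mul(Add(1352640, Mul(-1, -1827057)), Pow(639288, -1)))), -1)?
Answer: Rational(26732680104, 177604515805581947) ≈ 1.5052e-7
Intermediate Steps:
Pow(Add(6643719, Add(Mul(2693340, Pow(-2258082, -1)), Mul(Add(1352640, Mul(-1, -1827057)), Pow(639288, -1)))), -1) = Pow(Add(6643719, Add(Mul(2693340, Rational(-1, 2258082)), Mul(Add(1352640, 1827057), Rational(1, 639288)))), -1) = Pow(Add(6643719, Add(Rational(-149630, 125449), Mul(3179697, Rational(1, 639288)))), -1) = Pow(Add(6643719, Add(Rational(-149630, 125449), Rational(1059899, 213096))), -1) = Pow(Add(6643719, Rational(101077715171, 26732680104)), -1) = Pow(Rational(177604515805581947, 26732680104), -1) = Rational(26732680104, 177604515805581947)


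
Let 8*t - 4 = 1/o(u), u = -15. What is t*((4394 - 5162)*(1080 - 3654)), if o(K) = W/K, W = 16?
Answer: 756756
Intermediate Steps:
o(K) = 16/K
t = 49/128 (t = ½ + 1/(8*((16/(-15)))) = ½ + 1/(8*((16*(-1/15)))) = ½ + 1/(8*(-16/15)) = ½ + (⅛)*(-15/16) = ½ - 15/128 = 49/128 ≈ 0.38281)
t*((4394 - 5162)*(1080 - 3654)) = 49*((4394 - 5162)*(1080 - 3654))/128 = 49*(-768*(-2574))/128 = (49/128)*1976832 = 756756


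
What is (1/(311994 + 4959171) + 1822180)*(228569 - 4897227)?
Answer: -44842513498051591258/5271165 ≈ -8.5071e+12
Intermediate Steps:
(1/(311994 + 4959171) + 1822180)*(228569 - 4897227) = (1/5271165 + 1822180)*(-4668658) = (9605011439701/5271165)*(-4668658) = -44842513498051591258/5271165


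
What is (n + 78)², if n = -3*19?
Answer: 441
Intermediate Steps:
n = -57
(n + 78)² = (-57 + 78)² = 21² = 441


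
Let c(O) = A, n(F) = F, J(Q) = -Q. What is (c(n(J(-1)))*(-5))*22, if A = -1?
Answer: 110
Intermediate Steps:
c(O) = -1
(c(n(J(-1)))*(-5))*22 = -1*(-5)*22 = 5*22 = 110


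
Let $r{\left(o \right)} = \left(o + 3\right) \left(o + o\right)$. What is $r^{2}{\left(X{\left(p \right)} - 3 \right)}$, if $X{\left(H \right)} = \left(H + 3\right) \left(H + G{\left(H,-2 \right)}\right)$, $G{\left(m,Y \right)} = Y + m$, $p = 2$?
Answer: $19600$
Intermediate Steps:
$X{\left(H \right)} = \left(-2 + 2 H\right) \left(3 + H\right)$ ($X{\left(H \right)} = \left(H + 3\right) \left(H + \left(-2 + H\right)\right) = \left(3 + H\right) \left(-2 + 2 H\right) = \left(-2 + 2 H\right) \left(3 + H\right)$)
$r{\left(o \right)} = 2 o \left(3 + o\right)$ ($r{\left(o \right)} = \left(3 + o\right) 2 o = 2 o \left(3 + o\right)$)
$r^{2}{\left(X{\left(p \right)} - 3 \right)} = \left(2 \left(\left(-6 + 2 \cdot 2^{2} + 4 \cdot 2\right) - 3\right) \left(3 + \left(\left(-6 + 2 \cdot 2^{2} + 4 \cdot 2\right) - 3\right)\right)\right)^{2} = \left(2 \left(\left(-6 + 2 \cdot 4 + 8\right) - 3\right) \left(3 + \left(\left(-6 + 2 \cdot 4 + 8\right) - 3\right)\right)\right)^{2} = \left(2 \left(\left(-6 + 8 + 8\right) - 3\right) \left(3 + \left(\left(-6 + 8 + 8\right) - 3\right)\right)\right)^{2} = \left(2 \left(10 - 3\right) \left(3 + \left(10 - 3\right)\right)\right)^{2} = \left(2 \cdot 7 \left(3 + 7\right)\right)^{2} = \left(2 \cdot 7 \cdot 10\right)^{2} = 140^{2} = 19600$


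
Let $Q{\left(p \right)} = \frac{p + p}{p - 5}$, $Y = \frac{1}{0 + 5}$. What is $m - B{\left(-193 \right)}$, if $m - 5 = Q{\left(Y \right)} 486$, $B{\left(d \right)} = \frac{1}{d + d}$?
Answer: $- \frac{6851}{193} \approx -35.497$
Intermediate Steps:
$Y = \frac{1}{5} \approx 0.2$
$Q{\left(p \right)} = \frac{2 p}{-5 + p}$
$B{\left(d \right)} = \frac{1}{2 d}$
$m = - \frac{71}{2}$ ($m = 5 + 2 \cdot \frac{1}{5} \frac{1}{-5 + \frac{1}{5}} \cdot 486 = 5 + 2 \cdot \frac{1}{5} \frac{1}{- \frac{24}{5}} \cdot 486 = 5 + 2 \cdot \frac{1}{5} \left(- \frac{5}{24}\right) 486 = 5 - \frac{81}{2} = - \frac{71}{2} \approx -35.5$)
$m - B{\left(-193 \right)} = - \frac{71}{2} - \frac{1}{2 \left(-193\right)} = - \frac{71}{2} - \frac{1}{2} \left(- \frac{1}{193}\right) = - \frac{71}{2} - - \frac{1}{386} = - \frac{71}{2} + \frac{1}{386} = - \frac{6851}{193}$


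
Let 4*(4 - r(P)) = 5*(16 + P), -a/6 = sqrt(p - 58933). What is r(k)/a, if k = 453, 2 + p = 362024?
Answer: 2329*sqrt(303089)/7274136 ≈ 0.17627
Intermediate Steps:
p = 362022 (p = -2 + 362024 = 362022)
a = -6*sqrt(303089) (a = -6*sqrt(362022 - 58933) = -6*sqrt(303089) ≈ -3303.2)
r(P) = -16 - 5*P/4 (r(P) = 4 - 5*(16 + P)/4 = 4 - (80 + 5*P)/4 = 4 + (-20 - 5*P/4) = -16 - 5*P/4)
r(k)/a = (-16 - 5/4*453)/((-6*sqrt(303089))) = (-16 - 2265/4)*(-sqrt(303089)/1818534) = -(-2329)*sqrt(303089)/7274136 = 2329*sqrt(303089)/7274136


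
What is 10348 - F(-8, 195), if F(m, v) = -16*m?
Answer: 10220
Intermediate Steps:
10348 - F(-8, 195) = 10348 - (-16)*(-8) = 10348 - 1*128 = 10348 - 128 = 10220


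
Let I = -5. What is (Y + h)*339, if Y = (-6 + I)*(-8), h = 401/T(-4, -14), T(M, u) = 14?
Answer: 553587/14 ≈ 39542.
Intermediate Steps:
h = 401/14 ≈ 28.643
Y = 88 (Y = (-6 - 5)*(-8) = -11*(-8) = 88)
(Y + h)*339 = (88 + 401/14)*339 = (1633/14)*339 = 553587/14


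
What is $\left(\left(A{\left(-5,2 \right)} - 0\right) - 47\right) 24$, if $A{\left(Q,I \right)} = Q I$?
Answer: $-1368$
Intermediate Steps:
$A{\left(Q,I \right)} = I Q$
$\left(\left(A{\left(-5,2 \right)} - 0\right) - 47\right) 24 = \left(\left(2 \left(-5\right) - 0\right) - 47\right) 24 = \left(\left(-10 + 0\right) - 47\right) 24 = \left(-10 - 47\right) 24 = \left(-57\right) 24 = -1368$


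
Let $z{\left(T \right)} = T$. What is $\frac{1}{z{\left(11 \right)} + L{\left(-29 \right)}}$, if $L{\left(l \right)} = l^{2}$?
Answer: $\frac{1}{852} \approx 0.0011737$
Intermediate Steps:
$\frac{1}{z{\left(11 \right)} + L{\left(-29 \right)}} = \frac{1}{11 + \left(-29\right)^{2}} = \frac{1}{11 + 841} = \frac{1}{852}$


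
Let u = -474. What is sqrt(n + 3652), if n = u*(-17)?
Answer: sqrt(11710) ≈ 108.21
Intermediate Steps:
n = 8058 (n = -474*(-17) = 8058)
sqrt(n + 3652) = sqrt(8058 + 3652) = sqrt(11710)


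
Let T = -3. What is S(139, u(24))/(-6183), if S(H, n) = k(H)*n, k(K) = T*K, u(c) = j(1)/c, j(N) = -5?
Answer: -695/49464 ≈ -0.014051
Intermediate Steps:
u(c) = -5/c
k(K) = -3*K
S(H, n) = -3*H*n (S(H, n) = (-3*H)*n = -3*H*n)
S(139, u(24))/(-6183) = -3*139*(-5/24)/(-6183) = -3*139*(-5*1/24)*(-1/6183) = -3*139*(-5/24)*(-1/6183) = (695/8)*(-1/6183) = -695/49464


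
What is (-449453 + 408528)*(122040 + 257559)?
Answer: -15535089075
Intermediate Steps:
(-449453 + 408528)*(122040 + 257559) = -40925*379599 = -15535089075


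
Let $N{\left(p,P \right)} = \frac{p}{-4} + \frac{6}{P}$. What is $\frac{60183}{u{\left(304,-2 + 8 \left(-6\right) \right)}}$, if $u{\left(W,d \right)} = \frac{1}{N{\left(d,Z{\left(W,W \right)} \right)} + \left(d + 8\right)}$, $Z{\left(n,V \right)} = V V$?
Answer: $- \frac{82037433339}{46208} \approx -1.7754 \cdot 10^{6}$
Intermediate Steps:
$Z{\left(n,V \right)} = V^{2}$
$N{\left(p,P \right)} = \frac{6}{P} - \frac{p}{4}$ ($N{\left(p,P \right)} = p \left(- \frac{1}{4}\right) + \frac{6}{P} = - \frac{p}{4} + \frac{6}{P} = \frac{6}{P} - \frac{p}{4}$)
$u{\left(W,d \right)} = \frac{1}{8 + \frac{6}{W^{2}} + \frac{3 d}{4}}$ ($u{\left(W,d \right)} = \frac{1}{\left(\frac{6}{W^{2}} - \frac{d}{4}\right) + \left(d + 8\right)} = \frac{1}{\left(\frac{6}{W^{2}} - \frac{d}{4}\right) + \left(8 + d\right)} = \frac{1}{8 + \frac{6}{W^{2}} + \frac{3 d}{4}}$)
$\frac{60183}{u{\left(304,-2 + 8 \left(-6\right) \right)}} = \frac{60183}{4 \cdot 304^{2} \frac{1}{24 + 304^{2} \left(32 + 3 \left(-2 + 8 \left(-6\right)\right)\right)}} = \frac{60183}{4 \cdot 92416 \frac{1}{24 + 92416 \left(32 + 3 \left(-2 - 48\right)\right)}} = \frac{60183}{4 \cdot 92416 \frac{1}{24 + 92416 \left(32 + 3 \left(-50\right)\right)}} = \frac{60183}{4 \cdot 92416 \frac{1}{24 + 92416 \left(32 - 150\right)}} = \frac{60183}{4 \cdot 92416 \frac{1}{24 + 92416 \left(-118\right)}} = \frac{60183}{4 \cdot 92416 \frac{1}{24 - 10905088}} = \frac{60183}{4 \cdot 92416 \frac{1}{-10905064}} = \frac{60183}{4 \cdot 92416 \left(- \frac{1}{10905064}\right)} = \frac{60183}{- \frac{46208}{1363133}} = 60183 \left(- \frac{1363133}{46208}\right) = - \frac{82037433339}{46208}$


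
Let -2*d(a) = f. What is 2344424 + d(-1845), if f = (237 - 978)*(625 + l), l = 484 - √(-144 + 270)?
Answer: 5510617/2 - 2223*√14/2 ≈ 2.7511e+6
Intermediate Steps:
l = 484 - 3*√14 (l = 484 - √126 = 484 - 3*√14 ≈ 472.77)
f = -821769 + 2223*√14 (f = (237 - 978)*(625 + (484 - 3*√14)) = -741*(1109 - 3*√14) = -821769 + 2223*√14 ≈ -8.1345e+5)
d(a) = 821769/2 - 2223*√14/2 (d(a) = -(-821769 + 2223*√14)/2 = 821769/2 - 2223*√14/2)
2344424 + d(-1845) = 2344424 + (821769/2 - 2223*√14/2) = 5510617/2 - 2223*√14/2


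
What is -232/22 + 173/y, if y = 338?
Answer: -37305/3718 ≈ -10.034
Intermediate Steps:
-232/22 + 173/y = -232/22 + 173/338 = -232*1/22 + 173*(1/338) = -116/11 + 173/338 = -37305/3718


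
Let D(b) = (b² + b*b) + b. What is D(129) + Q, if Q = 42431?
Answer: 75842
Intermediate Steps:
D(b) = b + 2*b² (D(b) = (b² + b²) + b = 2*b² + b = b + 2*b²)
D(129) + Q = 129*(1 + 2*129) + 42431 = 129*(1 + 258) + 42431 = 129*259 + 42431 = 33411 + 42431 = 75842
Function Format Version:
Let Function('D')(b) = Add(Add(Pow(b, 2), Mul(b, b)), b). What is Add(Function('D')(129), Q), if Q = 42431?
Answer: 75842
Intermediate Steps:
Function('D')(b) = Add(b, Mul(2, Pow(b, 2))) (Function('D')(b) = Add(Add(Pow(b, 2), Pow(b, 2)), b) = Add(Mul(2, Pow(b, 2)), b) = Add(b, Mul(2, Pow(b, 2))))
Add(Function('D')(129), Q) = Add(Mul(129, Add(1, Mul(2, 129))), 42431) = Add(Mul(129, Add(1, 258)), 42431) = Add(Mul(129, 259), 42431) = Add(33411, 42431) = 75842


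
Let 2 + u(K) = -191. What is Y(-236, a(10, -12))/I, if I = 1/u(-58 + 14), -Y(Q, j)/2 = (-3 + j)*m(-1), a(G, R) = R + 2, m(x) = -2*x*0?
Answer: 0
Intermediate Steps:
m(x) = 0
u(K) = -193 (u(K) = -2 - 191 = -193)
a(G, R) = 2 + R
Y(Q, j) = 0 (Y(Q, j) = -2*(-3 + j)*0 = -2*0 = 0)
I = -1/193 (I = 1/(-193) = -1/193 ≈ -0.0051813)
Y(-236, a(10, -12))/I = 0/(-1/193) = 0*(-193) = 0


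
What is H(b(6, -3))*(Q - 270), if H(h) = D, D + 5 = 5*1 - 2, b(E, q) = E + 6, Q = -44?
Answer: 628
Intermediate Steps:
b(E, q) = 6 + E
D = -2 (D = -5 + (5*1 - 2) = -5 + (5 - 2) = -5 + 3 = -2)
H(h) = -2
H(b(6, -3))*(Q - 270) = -2*(-44 - 270) = -2*(-314) = 628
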